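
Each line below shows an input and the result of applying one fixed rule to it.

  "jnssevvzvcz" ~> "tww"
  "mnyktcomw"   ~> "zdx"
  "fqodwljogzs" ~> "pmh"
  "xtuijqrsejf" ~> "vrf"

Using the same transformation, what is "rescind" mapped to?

In each case the input is transformed by: keep one character in every 3, starting at position 3 (positions 3rd, 6th, 9th, ...), then shift every letter 1 place forward in the alphabet (wrapping around).
On "rescind": the first step gives "sn", and the second then gives "to".
(Check on "xtuijqrsejf": → "uqe" → "vrf" ✓)

to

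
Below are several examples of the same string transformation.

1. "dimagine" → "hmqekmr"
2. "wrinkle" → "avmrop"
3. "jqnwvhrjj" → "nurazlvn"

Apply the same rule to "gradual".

Looking at the pairs, the operation is to shift every letter 4 places forward in the alphabet (wrapping around), then delete the last character.
Applying that to "gradual" gives "kvehye".

kvehye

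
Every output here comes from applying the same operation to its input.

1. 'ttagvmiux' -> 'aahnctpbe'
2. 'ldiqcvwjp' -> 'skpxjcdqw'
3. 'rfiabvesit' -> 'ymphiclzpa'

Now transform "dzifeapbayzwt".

kgpmlhwihfgda

Each output is the input with this applied: shift every letter 7 places forward in the alphabet (wrapping around).
On "dzifeapbayzwt" that produces "kgpmlhwihfgda".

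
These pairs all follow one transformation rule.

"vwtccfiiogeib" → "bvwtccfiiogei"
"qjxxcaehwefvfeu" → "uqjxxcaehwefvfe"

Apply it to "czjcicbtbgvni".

iczjcicbtbgvn

The rule is to move the last character to the front.
"czjcicbtbgvni" → "iczjcicbtbgvn".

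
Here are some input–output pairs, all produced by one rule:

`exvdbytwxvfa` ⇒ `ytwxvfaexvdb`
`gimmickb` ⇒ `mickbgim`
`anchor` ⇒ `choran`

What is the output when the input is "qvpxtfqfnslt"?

Each output is the input with this applied: move the last character to the front, then swap the front and back halves of the string.
Starting from "qvpxtfqfnslt": after the first operation, "tqvpxtfqfnsl"; after the second, "fqfnsltqvpxt".

fqfnsltqvpxt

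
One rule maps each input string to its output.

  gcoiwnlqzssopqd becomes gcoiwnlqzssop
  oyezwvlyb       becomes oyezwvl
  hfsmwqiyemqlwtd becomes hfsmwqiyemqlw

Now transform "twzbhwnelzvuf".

The pattern: delete the last 2 characters.
Doing the same to "twzbhwnelzvuf": "twzbhwnelzv".

twzbhwnelzv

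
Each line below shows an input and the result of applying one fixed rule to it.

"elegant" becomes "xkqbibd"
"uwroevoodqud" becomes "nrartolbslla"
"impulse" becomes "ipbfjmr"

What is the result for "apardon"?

alkxmxo

Looking at the pairs, the operation is to shift every letter 3 places backward in the alphabet (wrapping around), then move the last 3 characters to the front (rotate right by 3).
On "apardon": the first step gives "xmxoalk", and the second then gives "alkxmxo".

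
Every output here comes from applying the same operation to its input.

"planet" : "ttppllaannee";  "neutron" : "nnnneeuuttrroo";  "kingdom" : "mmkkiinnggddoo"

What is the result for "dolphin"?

Each output is the input with this applied: move the last character to the front, then double every character.
Applying both steps to "dolphin": "ndolphi", then "nnddoollpphhii".

nnddoollpphhii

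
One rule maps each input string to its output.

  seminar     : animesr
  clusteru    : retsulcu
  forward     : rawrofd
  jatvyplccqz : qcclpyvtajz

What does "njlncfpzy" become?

Rule — move the last character to the front, then reverse the string.
For "njlncfpzy" the result is "zpfcnljny".

zpfcnljny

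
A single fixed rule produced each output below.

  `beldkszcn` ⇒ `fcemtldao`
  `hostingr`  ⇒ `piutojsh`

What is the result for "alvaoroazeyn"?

Rule — shift every letter 1 place forward in the alphabet (wrapping around), then swap each adjacent pair of characters (1↔2, 3↔4, ...).
Applying that to "alvaoroazeyn" gives "mbbwspbpfaoz".

mbbwspbpfaoz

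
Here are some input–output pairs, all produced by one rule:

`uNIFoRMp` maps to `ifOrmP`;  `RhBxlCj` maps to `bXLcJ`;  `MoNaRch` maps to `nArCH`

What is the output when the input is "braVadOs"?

The pattern: delete the first 2 characters, then flip the case of every letter.
Applying both steps to "braVadOs": "aVadOs", then "AvADoS".
(Check on "uNIFoRMp": → "IFoRMp" → "ifOrmP" ✓)

AvADoS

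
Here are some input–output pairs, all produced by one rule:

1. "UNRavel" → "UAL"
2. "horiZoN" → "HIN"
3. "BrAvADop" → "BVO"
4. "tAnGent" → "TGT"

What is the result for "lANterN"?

LTN

In each case the input is transformed by: keep one character in every 3, starting at position 1 (positions 1st, 4th, 7th, ...), then convert every letter to uppercase.
Starting from "lANterN": after the first operation, "ltN"; after the second, "LTN".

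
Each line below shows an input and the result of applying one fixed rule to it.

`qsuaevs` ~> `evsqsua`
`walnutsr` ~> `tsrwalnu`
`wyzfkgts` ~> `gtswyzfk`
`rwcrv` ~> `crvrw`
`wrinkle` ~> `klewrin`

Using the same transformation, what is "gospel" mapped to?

The rule is to move the last 3 characters to the front (rotate right by 3).
On "gospel" that produces "pelgos".

pelgos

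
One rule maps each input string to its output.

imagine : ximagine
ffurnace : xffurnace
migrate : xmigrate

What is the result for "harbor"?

Rule — prepend "x".
Doing the same to "harbor": "xharbor".

xharbor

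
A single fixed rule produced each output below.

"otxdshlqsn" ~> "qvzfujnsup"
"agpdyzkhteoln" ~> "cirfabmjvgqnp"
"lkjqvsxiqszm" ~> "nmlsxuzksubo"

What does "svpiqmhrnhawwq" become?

The pattern: shift every letter 2 places forward in the alphabet (wrapping around).
Applying that to "svpiqmhrnhawwq" gives "uxrksojtpjcyys".

uxrksojtpjcyys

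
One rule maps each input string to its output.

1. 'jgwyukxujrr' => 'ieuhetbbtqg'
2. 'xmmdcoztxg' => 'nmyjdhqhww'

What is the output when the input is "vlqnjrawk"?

xtbkgufva

The pattern: move the first 3 characters to the end (rotate left by 3), then shift every letter 10 places forward in the alphabet (wrapping around).
For "vlqnjrawk", step one produces "njrawkvlq"; step two turns that into "xtbkgufva".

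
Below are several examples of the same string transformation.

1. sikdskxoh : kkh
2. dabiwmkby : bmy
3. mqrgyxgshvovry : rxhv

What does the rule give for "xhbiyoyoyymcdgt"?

The transformation: keep one character in every 3, starting at position 3 (positions 3rd, 6th, 9th, ...).
"xhbiyoyoyymcdgt" → "boyct".

boyct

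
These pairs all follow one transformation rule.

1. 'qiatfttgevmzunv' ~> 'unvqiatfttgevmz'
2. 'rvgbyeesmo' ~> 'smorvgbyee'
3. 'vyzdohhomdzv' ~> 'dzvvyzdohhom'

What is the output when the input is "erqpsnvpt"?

The rule is to move the last 3 characters to the front (rotate right by 3).
Doing the same to "erqpsnvpt": "vpterqpsn".

vpterqpsn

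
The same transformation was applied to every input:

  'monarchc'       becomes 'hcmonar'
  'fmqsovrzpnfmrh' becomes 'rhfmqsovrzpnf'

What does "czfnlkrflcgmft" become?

ftczfnlkrflcg

What's happening: move the last 3 characters to the front (rotate right by 3), then delete the first character.
For "czfnlkrflcgmft", step one produces "mftczfnlkrflcg"; step two turns that into "ftczfnlkrflcg".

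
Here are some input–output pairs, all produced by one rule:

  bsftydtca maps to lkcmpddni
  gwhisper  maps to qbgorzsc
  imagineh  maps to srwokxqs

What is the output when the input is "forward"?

pnybbkg

Each output is the input with this applied: take characters alternately from the front and the back (1st, last, 2nd, 2nd-last, ...), then shift every letter 10 places forward in the alphabet (wrapping around).
Starting from "forward": after the first operation, "fdorraw"; after the second, "pnybbkg".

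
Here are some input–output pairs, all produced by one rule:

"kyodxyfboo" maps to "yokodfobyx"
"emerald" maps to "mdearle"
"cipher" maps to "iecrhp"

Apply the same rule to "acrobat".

ctaboar

What's happening: swap each adjacent pair of characters (1↔2, 3↔4, ...), then take characters alternately from the front and the back (1st, last, 2nd, 2nd-last, ...).
"acrobat" → "caorabt" → "ctaboar".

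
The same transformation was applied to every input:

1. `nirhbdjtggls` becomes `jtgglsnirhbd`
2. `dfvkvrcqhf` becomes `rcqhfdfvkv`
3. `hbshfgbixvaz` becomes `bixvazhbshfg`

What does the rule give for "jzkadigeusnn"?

geusnnjzkadi

In each case the input is transformed by: swap the front and back halves of the string.
Applying that to "jzkadigeusnn" gives "geusnnjzkadi".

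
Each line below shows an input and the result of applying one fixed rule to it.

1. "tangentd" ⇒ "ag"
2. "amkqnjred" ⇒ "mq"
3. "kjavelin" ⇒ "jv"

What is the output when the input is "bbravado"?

The rule is to keep every other character starting from the second (positions 2nd, 4th, 6th, ...), then delete the last 2 characters.
"bbravado" → "baao" → "ba".

ba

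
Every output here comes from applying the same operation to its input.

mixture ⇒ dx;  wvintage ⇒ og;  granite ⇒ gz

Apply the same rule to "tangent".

Looking at the pairs, the operation is to shift every letter 6 places forward in the alphabet (wrapping around), then keep one character in every 3, starting at position 3 (positions 3rd, 6th, 9th, ...).
Applying that to "tangent" gives "tt".

tt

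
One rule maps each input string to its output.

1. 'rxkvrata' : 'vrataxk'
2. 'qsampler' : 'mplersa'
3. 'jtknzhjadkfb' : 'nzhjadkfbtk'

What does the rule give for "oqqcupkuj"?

cupkujqq

Each output is the input with this applied: delete the first character, then move the first 2 characters to the end (rotate left by 2).
Applying both steps to "oqqcupkuj": "qqcupkuj", then "cupkujqq".
(Check on "qsampler": → "sampler" → "mplersa" ✓)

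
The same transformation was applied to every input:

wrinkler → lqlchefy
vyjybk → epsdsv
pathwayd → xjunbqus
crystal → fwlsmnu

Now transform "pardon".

hjulxi

The rule is to move the last character to the front, then shift every letter 6 places backward in the alphabet (wrapping around).
Starting from "pardon": after the first operation, "npardo"; after the second, "hjulxi".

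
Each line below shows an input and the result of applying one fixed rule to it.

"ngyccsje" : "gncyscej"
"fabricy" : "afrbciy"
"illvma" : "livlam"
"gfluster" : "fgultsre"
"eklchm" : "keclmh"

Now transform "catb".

Each output is the input with this applied: swap each adjacent pair of characters (1↔2, 3↔4, ...).
Doing the same to "catb": "acbt".

acbt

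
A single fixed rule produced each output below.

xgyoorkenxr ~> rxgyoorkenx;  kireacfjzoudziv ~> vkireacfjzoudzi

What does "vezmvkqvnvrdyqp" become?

What's happening: move the last character to the front.
"vezmvkqvnvrdyqp" → "pvezmvkqvnvrdyq".

pvezmvkqvnvrdyq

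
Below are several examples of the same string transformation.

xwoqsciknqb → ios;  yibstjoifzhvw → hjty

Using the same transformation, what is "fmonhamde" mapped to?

emo

The transformation: sort the characters into alphabetical order, then keep one character in every 3, starting at position 3 (positions 3rd, 6th, 9th, ...).
For "fmonhamde", step one produces "adefhmmno"; step two turns that into "emo".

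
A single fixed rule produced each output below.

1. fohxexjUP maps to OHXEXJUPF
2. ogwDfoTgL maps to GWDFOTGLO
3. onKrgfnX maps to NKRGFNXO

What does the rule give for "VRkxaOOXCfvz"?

RKXAOOXCFVZV

The transformation: move the first character to the end, then convert every letter to uppercase.
Starting from "VRkxaOOXCfvz": after the first operation, "RkxaOOXCfvzV"; after the second, "RKXAOOXCFVZV".
(Check on "fohxexjUP": → "ohxexjUPf" → "OHXEXJUPF" ✓)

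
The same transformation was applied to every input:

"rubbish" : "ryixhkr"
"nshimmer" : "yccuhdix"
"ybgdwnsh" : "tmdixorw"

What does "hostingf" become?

In each case the input is transformed by: shift every letter 10 places backward in the alphabet (wrapping around), then move the first 3 characters to the end (rotate left by 3).
Working it through for "hostingf": intermediate "xeijydwv", final "jydwvxei".

jydwvxei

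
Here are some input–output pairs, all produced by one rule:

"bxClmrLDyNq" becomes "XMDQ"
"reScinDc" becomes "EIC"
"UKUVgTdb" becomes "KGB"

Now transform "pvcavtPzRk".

VVZ

In each case the input is transformed by: keep one character in every 3, starting at position 2 (positions 2nd, 5th, 8th, ...), then convert every letter to uppercase.
Working it through for "pvcavtPzRk": intermediate "vvz", final "VVZ".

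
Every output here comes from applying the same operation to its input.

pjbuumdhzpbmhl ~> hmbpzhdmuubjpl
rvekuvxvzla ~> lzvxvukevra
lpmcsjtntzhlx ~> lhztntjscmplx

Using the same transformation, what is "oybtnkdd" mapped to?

Rule — reverse the string, then move the first character to the end.
On "oybtnkdd": the first step gives "ddkntbyo", and the second then gives "dkntbyod".

dkntbyod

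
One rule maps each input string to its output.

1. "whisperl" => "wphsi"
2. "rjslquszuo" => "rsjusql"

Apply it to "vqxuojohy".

What's happening: delete the last 3 characters, then take characters alternately from the front and the back (1st, last, 2nd, 2nd-last, ...).
On "vqxuojohy": the first step gives "vqxuoj", and the second then gives "vjqoxu".

vjqoxu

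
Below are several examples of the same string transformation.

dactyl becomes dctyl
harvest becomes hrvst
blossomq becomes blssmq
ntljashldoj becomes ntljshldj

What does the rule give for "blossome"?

blssm

What's happening: remove every vowel.
So "blossome" becomes "blssm".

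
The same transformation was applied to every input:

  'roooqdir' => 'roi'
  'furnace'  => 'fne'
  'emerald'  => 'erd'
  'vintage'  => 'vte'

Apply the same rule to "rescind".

Rule — keep one character in every 3, starting at position 1 (positions 1st, 4th, 7th, ...).
"rescind" → "rcd".

rcd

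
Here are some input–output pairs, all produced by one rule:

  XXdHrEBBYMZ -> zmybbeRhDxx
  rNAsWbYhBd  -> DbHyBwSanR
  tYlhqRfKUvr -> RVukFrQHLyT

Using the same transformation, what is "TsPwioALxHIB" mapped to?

Looking at the pairs, the operation is to flip the case of every letter, then reverse the string.
"TsPwioALxHIB" → "tSpWIOalXhib" → "bihXlaOIWpSt".

bihXlaOIWpSt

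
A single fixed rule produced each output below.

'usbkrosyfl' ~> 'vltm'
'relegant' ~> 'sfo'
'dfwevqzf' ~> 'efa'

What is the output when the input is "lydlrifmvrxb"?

The rule is to keep one character in every 3, starting at position 1 (positions 1st, 4th, 7th, ...), then shift every letter 1 place forward in the alphabet (wrapping around).
Applying both steps to "lydlrifmvrxb": "llfr", then "mmgs".

mmgs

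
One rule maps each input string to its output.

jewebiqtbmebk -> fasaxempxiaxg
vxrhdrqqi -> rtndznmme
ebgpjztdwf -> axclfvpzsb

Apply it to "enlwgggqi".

What's happening: shift every letter 4 places backward in the alphabet (wrapping around).
So "enlwgggqi" becomes "ajhscccme".

ajhscccme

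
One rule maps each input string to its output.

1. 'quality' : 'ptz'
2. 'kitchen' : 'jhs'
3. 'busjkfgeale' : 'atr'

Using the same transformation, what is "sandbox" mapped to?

rzm

Looking at the pairs, the operation is to shift every letter 1 place backward in the alphabet (wrapping around), then keep only the first 3 characters.
Applying both steps to "sandbox": "rzmcanw", then "rzm".
(Check on "kitchen": → "jhsbgdm" → "jhs" ✓)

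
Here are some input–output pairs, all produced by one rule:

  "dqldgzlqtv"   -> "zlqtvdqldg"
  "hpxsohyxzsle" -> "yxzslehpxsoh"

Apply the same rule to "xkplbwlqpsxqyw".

In each case the input is transformed by: swap the front and back halves of the string.
So "xkplbwlqpsxqyw" becomes "qpsxqywxkplbwl".

qpsxqywxkplbwl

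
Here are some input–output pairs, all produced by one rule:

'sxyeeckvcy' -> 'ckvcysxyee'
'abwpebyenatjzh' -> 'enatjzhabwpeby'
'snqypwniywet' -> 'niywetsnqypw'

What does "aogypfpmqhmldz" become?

mqhmldzaogypfp

Rule — swap the front and back halves of the string.
"aogypfpmqhmldz" → "mqhmldzaogypfp".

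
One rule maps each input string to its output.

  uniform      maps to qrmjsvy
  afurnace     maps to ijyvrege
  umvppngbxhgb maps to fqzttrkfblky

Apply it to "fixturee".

imbxyvij

In each case the input is transformed by: shift every letter 4 places forward in the alphabet (wrapping around), then swap the first and last characters.
On "fixturee": the first step gives "jmbxyvii", and the second then gives "imbxyvij".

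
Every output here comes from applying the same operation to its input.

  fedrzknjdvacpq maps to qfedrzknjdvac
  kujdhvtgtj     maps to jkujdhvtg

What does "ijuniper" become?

rijunip

What's happening: move the last character to the front, then delete the last character.
Applying both steps to "ijuniper": "rijunipe", then "rijunip".
(Check on "kujdhvtgtj": → "jkujdhvtgt" → "jkujdhvtg" ✓)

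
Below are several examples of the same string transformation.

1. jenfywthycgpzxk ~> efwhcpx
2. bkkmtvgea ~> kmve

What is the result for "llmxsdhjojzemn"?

The rule is to keep every other character starting from the second (positions 2nd, 4th, 6th, ...).
On "llmxsdhjojzemn" that produces "lxdjjen".

lxdjjen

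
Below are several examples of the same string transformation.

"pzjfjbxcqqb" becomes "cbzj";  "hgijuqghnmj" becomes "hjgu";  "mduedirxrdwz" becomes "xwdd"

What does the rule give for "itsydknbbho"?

botd

Looking at the pairs, the operation is to keep one character in every 3, starting at position 2 (positions 2nd, 5th, 8th, ...), then move the first 2 characters to the end (rotate left by 2).
Applying both steps to "itsydknbbho": "tdbo", then "botd".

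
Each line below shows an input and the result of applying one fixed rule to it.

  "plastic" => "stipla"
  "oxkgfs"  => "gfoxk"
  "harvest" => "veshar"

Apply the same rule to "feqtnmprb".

The rule is to delete the last character, then move the first 3 characters to the end (rotate left by 3).
On "feqtnmprb": the first step gives "feqtnmpr", and the second then gives "tnmprfeq".

tnmprfeq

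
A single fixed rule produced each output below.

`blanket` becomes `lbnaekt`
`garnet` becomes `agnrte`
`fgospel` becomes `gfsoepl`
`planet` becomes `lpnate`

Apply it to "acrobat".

caorabt

The rule is to swap each adjacent pair of characters (1↔2, 3↔4, ...).
So "acrobat" becomes "caorabt".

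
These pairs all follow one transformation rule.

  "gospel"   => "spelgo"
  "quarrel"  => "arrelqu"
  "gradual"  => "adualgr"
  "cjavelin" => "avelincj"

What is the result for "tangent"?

In each case the input is transformed by: move the first 2 characters to the end (rotate left by 2).
For "tangent" the result is "ngentta".

ngentta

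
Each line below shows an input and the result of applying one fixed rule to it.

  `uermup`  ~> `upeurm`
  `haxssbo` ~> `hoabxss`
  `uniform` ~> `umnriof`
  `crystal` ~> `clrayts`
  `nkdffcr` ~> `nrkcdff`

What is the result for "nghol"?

In each case the input is transformed by: take characters alternately from the front and the back (1st, last, 2nd, 2nd-last, ...).
So "nghol" becomes "nlgoh".

nlgoh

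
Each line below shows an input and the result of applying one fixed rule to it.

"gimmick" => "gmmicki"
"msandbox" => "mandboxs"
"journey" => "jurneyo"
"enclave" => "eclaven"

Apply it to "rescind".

The rule is to move the first character to the end, then swap the first and last characters.
"rescind" → "rscinde".
(Check on "gimmick": → "immickg" → "gmmicki" ✓)

rscinde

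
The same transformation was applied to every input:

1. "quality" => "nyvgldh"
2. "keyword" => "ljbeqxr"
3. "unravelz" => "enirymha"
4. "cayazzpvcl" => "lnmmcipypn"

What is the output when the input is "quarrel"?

neerydh

Rule — shift every letter 13 places forward in the alphabet (wrapping around) — i.e. ROT13, then move the first 2 characters to the end (rotate left by 2).
For "quarrel", step one produces "dhneery"; step two turns that into "neerydh".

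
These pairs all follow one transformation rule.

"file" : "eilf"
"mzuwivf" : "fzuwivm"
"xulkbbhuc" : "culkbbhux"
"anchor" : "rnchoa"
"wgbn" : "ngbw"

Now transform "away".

ywaa

Looking at the pairs, the operation is to swap the first and last characters.
On "away" that produces "ywaa".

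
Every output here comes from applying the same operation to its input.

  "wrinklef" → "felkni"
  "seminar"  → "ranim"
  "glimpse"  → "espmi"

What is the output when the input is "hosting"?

Looking at the pairs, the operation is to reverse the string, then delete the last 2 characters.
Applying both steps to "hosting": "gnitsoh", then "gnits".

gnits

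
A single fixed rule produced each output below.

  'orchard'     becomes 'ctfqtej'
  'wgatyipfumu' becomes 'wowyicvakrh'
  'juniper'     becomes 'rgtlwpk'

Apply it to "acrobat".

dcvcetq

Looking at the pairs, the operation is to shift every letter 2 places forward in the alphabet (wrapping around), then move the last 3 characters to the front (rotate right by 3).
Applying both steps to "acrobat": "cetqdcv", then "dcvcetq".
(Check on "wgatyipfumu": → "yicvakrhwow" → "wowyicvakrh" ✓)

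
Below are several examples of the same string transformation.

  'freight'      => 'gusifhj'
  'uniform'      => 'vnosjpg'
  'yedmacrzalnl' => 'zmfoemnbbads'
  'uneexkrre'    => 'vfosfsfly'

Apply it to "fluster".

gsmfvut

What's happening: shift every letter 1 place forward in the alphabet (wrapping around), then take characters alternately from the front and the back (1st, last, 2nd, 2nd-last, ...).
Starting from "fluster": after the first operation, "gmvtufs"; after the second, "gsmfvut".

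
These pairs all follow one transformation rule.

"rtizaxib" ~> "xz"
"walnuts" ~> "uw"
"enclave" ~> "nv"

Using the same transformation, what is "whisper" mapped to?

Each output is the input with this applied: sort the characters into alphabetical order, then keep only the last 2 characters.
Applying both steps to "whisper": "ehiprsw", then "sw".

sw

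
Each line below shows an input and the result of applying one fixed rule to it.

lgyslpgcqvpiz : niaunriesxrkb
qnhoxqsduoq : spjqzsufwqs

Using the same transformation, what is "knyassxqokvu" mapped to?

mpacuuzsqmxw

The pattern: shift every letter 2 places forward in the alphabet (wrapping around).
For "knyassxqokvu" the result is "mpacuuzsqmxw".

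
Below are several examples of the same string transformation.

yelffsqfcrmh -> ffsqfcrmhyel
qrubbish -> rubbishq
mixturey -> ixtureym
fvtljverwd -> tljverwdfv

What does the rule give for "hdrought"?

The transformation: move the last 3 characters to the front (rotate right by 3), then swap the front and back halves of the string.
"hdrought" → "ghthdrou" → "droughth".

droughth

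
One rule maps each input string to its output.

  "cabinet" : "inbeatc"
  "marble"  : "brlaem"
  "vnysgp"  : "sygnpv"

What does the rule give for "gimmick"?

The rule is to take characters alternately from the front and the back (1st, last, 2nd, 2nd-last, ...), then reverse the string.
For "gimmick", step one produces "gkicmim"; step two turns that into "mimcikg".

mimcikg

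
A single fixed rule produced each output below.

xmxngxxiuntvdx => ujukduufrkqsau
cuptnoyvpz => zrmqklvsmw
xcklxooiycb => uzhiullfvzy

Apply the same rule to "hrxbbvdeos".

eouyysablp

Rule — shift every letter 3 places backward in the alphabet (wrapping around).
"hrxbbvdeos" → "eouyysablp".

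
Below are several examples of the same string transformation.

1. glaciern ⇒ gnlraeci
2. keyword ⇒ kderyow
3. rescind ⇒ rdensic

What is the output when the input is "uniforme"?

Each output is the input with this applied: take characters alternately from the front and the back (1st, last, 2nd, 2nd-last, ...).
"uniforme" → "uenmirfo".

uenmirfo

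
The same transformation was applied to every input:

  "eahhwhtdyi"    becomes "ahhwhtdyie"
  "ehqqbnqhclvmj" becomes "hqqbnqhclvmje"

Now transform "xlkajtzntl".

lkajtzntlx

Each output is the input with this applied: move the first character to the end.
So "xlkajtzntl" becomes "lkajtzntlx".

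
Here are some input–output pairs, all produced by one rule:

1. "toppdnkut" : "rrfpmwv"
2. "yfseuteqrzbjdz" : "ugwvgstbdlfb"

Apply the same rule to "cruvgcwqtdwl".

The transformation: shift every letter 2 places forward in the alphabet (wrapping around), then delete the first 2 characters.
Working it through for "cruvgcwqtdwl": intermediate "etwxieysvfyn", final "wxieysvfyn".

wxieysvfyn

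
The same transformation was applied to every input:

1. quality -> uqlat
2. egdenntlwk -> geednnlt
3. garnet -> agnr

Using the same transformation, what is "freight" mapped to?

Rule — swap each adjacent pair of characters (1↔2, 3↔4, ...), then delete the last 2 characters.
Working it through for "freight": intermediate "rfiehgt", final "rfieh".

rfieh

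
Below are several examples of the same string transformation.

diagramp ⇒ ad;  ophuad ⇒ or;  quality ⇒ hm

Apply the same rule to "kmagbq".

The rule is to shift every letter 12 places backward in the alphabet (wrapping around), then keep only the last 2 characters.
Starting from "kmagbq": after the first operation, "yaoupe"; after the second, "pe".
(Check on "ophuad": → "cdvior" → "or" ✓)

pe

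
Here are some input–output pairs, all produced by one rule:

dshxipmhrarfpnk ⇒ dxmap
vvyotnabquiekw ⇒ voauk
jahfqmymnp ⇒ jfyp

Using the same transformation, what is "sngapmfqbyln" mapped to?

safy

Each output is the input with this applied: keep one character in every 3, starting at position 1 (positions 1st, 4th, 7th, ...).
Applying that to "sngapmfqbyln" gives "safy".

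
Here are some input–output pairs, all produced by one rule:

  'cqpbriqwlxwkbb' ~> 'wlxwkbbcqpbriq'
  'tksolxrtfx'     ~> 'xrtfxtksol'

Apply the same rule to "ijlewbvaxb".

Looking at the pairs, the operation is to swap the front and back halves of the string.
On "ijlewbvaxb" that produces "bvaxbijlew".

bvaxbijlew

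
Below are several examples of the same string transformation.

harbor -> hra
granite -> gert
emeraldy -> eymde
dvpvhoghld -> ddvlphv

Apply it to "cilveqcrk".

ckirlc

The rule is to take characters alternately from the front and the back (1st, last, 2nd, 2nd-last, ...), then delete the last 3 characters.
On "cilveqcrk": the first step gives "ckirlcvqe", and the second then gives "ckirlc".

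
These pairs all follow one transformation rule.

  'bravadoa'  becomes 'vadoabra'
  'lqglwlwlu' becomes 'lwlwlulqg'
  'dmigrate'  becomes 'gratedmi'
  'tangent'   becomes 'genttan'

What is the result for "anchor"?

horanc

In each case the input is transformed by: move the first 3 characters to the end (rotate left by 3).
"anchor" → "horanc".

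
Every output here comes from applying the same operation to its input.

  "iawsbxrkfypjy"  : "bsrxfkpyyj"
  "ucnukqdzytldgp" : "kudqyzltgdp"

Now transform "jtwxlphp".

lxhpp

The rule is to delete the first 3 characters, then swap each adjacent pair of characters (1↔2, 3↔4, ...).
Starting from "jtwxlphp": after the first operation, "xlphp"; after the second, "lxhpp".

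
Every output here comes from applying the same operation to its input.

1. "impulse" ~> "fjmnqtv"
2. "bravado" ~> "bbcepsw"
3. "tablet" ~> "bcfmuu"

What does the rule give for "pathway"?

Rule — shift every letter 1 place forward in the alphabet (wrapping around), then sort the characters into alphabetical order.
"pathway" → "qbuixbz" → "bbiquxz".

bbiquxz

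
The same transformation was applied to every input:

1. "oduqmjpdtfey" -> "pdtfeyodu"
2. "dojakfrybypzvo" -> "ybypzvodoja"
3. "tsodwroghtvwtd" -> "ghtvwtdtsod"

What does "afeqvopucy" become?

opucyaf

The transformation: swap the front and back halves of the string, then delete the last 3 characters.
"afeqvopucy" → "opucyafeqv" → "opucyaf".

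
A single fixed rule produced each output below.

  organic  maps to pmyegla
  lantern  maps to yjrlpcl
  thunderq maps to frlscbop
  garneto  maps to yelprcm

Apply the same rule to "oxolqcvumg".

The rule is to swap each adjacent pair of characters (1↔2, 3↔4, ...), then shift every letter 2 places backward in the alphabet (wrapping around).
Starting from "oxolqcvumg": after the first operation, "xolocquvgm"; after the second, "vmjmaostek".

vmjmaostek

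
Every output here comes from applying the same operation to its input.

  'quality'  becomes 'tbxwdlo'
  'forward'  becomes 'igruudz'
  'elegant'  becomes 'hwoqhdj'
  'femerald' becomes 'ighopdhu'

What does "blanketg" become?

Each output is the input with this applied: shift every letter 3 places forward in the alphabet (wrapping around), then take characters alternately from the front and the back (1st, last, 2nd, 2nd-last, ...).
"blanketg" → "eodqnhwj" → "ejowdhqn".

ejowdhqn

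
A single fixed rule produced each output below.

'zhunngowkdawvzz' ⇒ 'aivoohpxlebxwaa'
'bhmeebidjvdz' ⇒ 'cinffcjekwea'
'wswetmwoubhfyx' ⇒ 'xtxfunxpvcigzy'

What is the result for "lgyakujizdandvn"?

mhzblvkjaeboewo

What's happening: shift every letter 1 place forward in the alphabet (wrapping around).
On "lgyakujizdandvn" that produces "mhzblvkjaeboewo".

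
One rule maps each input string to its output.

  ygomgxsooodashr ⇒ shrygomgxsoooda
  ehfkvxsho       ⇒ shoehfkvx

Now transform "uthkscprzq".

rzquthkscp

Rule — move the last 3 characters to the front (rotate right by 3).
"uthkscprzq" → "rzquthkscp".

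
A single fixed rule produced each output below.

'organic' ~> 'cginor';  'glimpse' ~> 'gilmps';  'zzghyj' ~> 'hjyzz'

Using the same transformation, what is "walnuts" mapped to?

lnstuw

In each case the input is transformed by: sort the characters into alphabetical order, then delete the first character.
Working it through for "walnuts": intermediate "alnstuw", final "lnstuw".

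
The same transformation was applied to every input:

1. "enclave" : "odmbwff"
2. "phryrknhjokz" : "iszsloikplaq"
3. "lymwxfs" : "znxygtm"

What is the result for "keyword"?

fzxpsel

The transformation: move the first character to the end, then shift every letter 1 place forward in the alphabet (wrapping around).
Applying both steps to "keyword": "eywordk", then "fzxpsel".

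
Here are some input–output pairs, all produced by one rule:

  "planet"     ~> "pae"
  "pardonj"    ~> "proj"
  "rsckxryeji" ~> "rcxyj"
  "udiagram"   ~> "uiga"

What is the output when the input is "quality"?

qaiy

Each output is the input with this applied: keep every other character starting from the first (positions 1st, 3rd, 5th, ...).
On "quality" that produces "qaiy".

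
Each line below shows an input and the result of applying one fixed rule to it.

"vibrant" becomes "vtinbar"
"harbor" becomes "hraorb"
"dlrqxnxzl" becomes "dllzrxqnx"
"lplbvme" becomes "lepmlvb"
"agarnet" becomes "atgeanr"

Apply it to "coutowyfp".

The pattern: take characters alternately from the front and the back (1st, last, 2nd, 2nd-last, ...).
So "coutowyfp" becomes "cpofuytwo".

cpofuytwo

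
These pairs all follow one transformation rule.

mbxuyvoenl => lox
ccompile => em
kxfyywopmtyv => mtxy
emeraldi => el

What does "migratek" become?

The pattern: sort the characters into alphabetical order, then keep one character in every 3, starting at position 3 (positions 3rd, 6th, 9th, ...).
For "migratek" the result is "gm".

gm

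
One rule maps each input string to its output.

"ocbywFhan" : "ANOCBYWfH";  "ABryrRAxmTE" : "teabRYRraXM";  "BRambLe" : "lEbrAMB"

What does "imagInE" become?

In each case the input is transformed by: flip the case of every letter, then move the last 2 characters to the front (rotate right by 2).
Applying both steps to "imagInE": "IMAGiNe", then "NeIMAGi".

NeIMAGi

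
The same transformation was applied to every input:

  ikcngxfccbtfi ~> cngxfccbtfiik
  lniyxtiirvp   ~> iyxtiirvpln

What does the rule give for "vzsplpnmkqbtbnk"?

splpnmkqbtbnkvz

The pattern: move the first 2 characters to the end (rotate left by 2).
So "vzsplpnmkqbtbnk" becomes "splpnmkqbtbnkvz".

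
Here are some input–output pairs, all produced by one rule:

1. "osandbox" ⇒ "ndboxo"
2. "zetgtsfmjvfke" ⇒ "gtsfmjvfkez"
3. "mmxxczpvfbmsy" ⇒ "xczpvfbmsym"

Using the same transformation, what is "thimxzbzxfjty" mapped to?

mxzbzxfjtyt

The pattern: move the first 3 characters to the end (rotate left by 3), then delete the last 2 characters.
For "thimxzbzxfjty", step one produces "mxzbzxfjtythi"; step two turns that into "mxzbzxfjtyt".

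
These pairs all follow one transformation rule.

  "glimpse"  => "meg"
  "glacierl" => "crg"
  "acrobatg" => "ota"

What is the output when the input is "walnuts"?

nsw

What's happening: keep one character in every 3, starting at position 1 (positions 1st, 4th, 7th, ...), then move the first character to the end.
On "walnuts": the first step gives "wns", and the second then gives "nsw".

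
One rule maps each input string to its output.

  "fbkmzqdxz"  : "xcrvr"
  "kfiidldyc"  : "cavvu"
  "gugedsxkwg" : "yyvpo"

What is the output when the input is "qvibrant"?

In each case the input is transformed by: keep every other character starting from the first (positions 1st, 3rd, 5th, ...), then shift every letter 8 places backward in the alphabet (wrapping around).
For "qvibrant", step one produces "qirn"; step two turns that into "iajf".
(Check on "kfiidldyc": → "kiddc" → "cavvu" ✓)

iajf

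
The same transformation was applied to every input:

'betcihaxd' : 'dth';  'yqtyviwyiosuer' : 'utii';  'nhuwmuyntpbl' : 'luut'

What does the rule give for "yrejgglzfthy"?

The rule is to keep one character in every 3, starting at position 3 (positions 3rd, 6th, 9th, ...), then move the last character to the front.
For "yrejgglzfthy", step one produces "egfy"; step two turns that into "yegf".

yegf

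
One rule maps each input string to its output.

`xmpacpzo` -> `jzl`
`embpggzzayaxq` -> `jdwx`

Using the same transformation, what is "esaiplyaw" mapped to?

Looking at the pairs, the operation is to keep one character in every 3, starting at position 2 (positions 2nd, 5th, 8th, ...), then shift every letter 3 places backward in the alphabet (wrapping around).
On "esaiplyaw": the first step gives "spa", and the second then gives "pmx".

pmx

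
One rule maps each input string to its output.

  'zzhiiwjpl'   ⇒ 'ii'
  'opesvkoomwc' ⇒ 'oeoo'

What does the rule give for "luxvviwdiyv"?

The transformation: keep only the vowels.
"luxvviwdiyv" → "uii".

uii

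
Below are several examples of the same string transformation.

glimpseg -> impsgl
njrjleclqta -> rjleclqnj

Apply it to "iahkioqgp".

hkioqia

Looking at the pairs, the operation is to delete the last 2 characters, then move the first 2 characters to the end (rotate left by 2).
On "iahkioqgp": the first step gives "iahkioq", and the second then gives "hkioqia".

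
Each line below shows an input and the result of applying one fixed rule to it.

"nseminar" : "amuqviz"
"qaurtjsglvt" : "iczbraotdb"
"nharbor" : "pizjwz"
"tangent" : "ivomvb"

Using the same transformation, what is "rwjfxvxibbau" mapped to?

ernfdfqjjic

In each case the input is transformed by: shift every letter 8 places forward in the alphabet (wrapping around), then delete the first character.
"rwjfxvxibbau" → "zernfdfqjjic" → "ernfdfqjjic".
(Check on "nseminar": → "vamuqviz" → "amuqviz" ✓)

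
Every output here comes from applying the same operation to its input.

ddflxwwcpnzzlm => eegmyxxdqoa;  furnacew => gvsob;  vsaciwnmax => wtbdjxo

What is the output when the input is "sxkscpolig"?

tyltdqp

In each case the input is transformed by: delete the last 3 characters, then shift every letter 1 place forward in the alphabet (wrapping around).
Starting from "sxkscpolig": after the first operation, "sxkscpo"; after the second, "tyltdqp".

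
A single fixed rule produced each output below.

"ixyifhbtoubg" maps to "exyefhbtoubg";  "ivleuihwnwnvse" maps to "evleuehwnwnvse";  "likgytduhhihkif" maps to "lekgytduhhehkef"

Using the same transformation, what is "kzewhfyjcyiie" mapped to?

The rule is to replace every "i" with "e".
"kzewhfyjcyiie" → "kzewhfyjcyeee".

kzewhfyjcyeee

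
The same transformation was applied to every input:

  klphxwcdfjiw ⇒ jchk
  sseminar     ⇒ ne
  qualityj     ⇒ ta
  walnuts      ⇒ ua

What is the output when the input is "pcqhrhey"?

Looking at the pairs, the operation is to reverse the string, then keep one character in every 3, starting at position 3 (positions 3rd, 6th, 9th, ...).
Working it through for "pcqhrhey": intermediate "yehrhqcp", final "hq".
(Check on "sseminar": → "ranimess" → "ne" ✓)

hq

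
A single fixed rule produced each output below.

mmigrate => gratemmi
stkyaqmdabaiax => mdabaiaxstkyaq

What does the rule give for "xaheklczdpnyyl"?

czdpnyylxahekl

Each output is the input with this applied: swap the front and back halves of the string, then move the last character to the front.
Applying both steps to "xaheklczdpnyyl": "zdpnyylxaheklc", then "czdpnyylxahekl".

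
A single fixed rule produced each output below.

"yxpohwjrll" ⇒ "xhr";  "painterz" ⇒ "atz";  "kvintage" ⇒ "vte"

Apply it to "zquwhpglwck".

qhlk

Each output is the input with this applied: keep one character in every 3, starting at position 2 (positions 2nd, 5th, 8th, ...).
So "zquwhpglwck" becomes "qhlk".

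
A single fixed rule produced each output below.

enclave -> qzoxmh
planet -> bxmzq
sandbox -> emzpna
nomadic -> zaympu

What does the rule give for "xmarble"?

Looking at the pairs, the operation is to shift every letter 12 places forward in the alphabet (wrapping around), then delete the last character.
"xmarble" → "jymdnxq" → "jymdnx".
(Check on "enclave": → "qzoxmhq" → "qzoxmh" ✓)

jymdnx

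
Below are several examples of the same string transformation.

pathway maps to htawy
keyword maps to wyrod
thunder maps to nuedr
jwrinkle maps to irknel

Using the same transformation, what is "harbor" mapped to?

brro

The pattern: swap each adjacent pair of characters (1↔2, 3↔4, ...), then delete the first 2 characters.
Starting from "harbor": after the first operation, "ahbrro"; after the second, "brro".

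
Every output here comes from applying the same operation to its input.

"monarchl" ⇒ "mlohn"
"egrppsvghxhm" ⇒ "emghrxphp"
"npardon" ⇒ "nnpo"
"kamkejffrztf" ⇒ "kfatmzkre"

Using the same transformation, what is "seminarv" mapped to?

sverm

Each output is the input with this applied: take characters alternately from the front and the back (1st, last, 2nd, 2nd-last, ...), then delete the last 3 characters.
On "seminarv": the first step gives "svermain", and the second then gives "sverm".
(Check on "monarchl": → "mlohncar" → "mlohn" ✓)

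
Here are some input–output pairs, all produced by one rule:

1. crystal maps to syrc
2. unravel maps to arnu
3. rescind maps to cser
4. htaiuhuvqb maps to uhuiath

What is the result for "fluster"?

The pattern: delete the last 3 characters, then reverse the string.
"fluster" → "flus" → "sulf".

sulf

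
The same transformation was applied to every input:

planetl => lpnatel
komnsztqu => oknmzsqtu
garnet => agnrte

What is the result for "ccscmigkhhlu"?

In each case the input is transformed by: swap each adjacent pair of characters (1↔2, 3↔4, ...).
So "ccscmigkhhlu" becomes "cccsimkghhul".

cccsimkghhul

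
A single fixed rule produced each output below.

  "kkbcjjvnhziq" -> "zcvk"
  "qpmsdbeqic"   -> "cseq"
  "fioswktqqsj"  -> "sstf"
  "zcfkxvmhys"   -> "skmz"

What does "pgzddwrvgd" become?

Rule — keep one character in every 3, starting at position 1 (positions 1st, 4th, 7th, ...), then swap the first and last characters.
For "pgzddwrvgd", step one produces "pdrd"; step two turns that into "ddrp".

ddrp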